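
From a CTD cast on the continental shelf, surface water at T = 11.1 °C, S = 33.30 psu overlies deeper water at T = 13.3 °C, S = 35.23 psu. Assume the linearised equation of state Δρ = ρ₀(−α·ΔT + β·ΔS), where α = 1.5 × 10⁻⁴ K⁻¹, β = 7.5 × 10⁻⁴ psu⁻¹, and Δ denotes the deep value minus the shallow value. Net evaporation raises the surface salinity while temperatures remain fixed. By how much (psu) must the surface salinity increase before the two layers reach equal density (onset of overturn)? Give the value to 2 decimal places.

1.49 psu

Neutral buoyancy requires −α(T_deep − T_surf) + β(S_deep − S_surf′) = 0.
S_surf′ = S_deep − (α/β)·ΔT = 35.23 − (1.5 × 10⁻⁴/7.5 × 10⁻⁴)·(+2.2) = 34.7900 psu.
Increase required: 34.7900 − 33.30 = 1.4900 psu.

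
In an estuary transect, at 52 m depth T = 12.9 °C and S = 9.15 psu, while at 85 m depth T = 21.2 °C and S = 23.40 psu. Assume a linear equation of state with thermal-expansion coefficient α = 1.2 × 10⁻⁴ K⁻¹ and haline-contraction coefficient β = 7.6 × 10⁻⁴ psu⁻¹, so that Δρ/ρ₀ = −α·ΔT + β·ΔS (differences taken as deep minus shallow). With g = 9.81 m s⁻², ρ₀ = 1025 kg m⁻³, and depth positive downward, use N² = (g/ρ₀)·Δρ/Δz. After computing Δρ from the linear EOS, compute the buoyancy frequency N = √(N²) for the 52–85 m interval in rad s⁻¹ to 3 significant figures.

ΔT = +8.3 K, ΔS = +14.25 psu (deep − shallow).
Δρ/ρ₀ = −αΔT + βΔS = -9.96 × 10⁻⁴ + 0.01083 = 9.834 × 10⁻³, so Δρ ≈ 10.08 kg m⁻³.
N² = (g/ρ₀)·Δρ/Δz = g·(Δρ/ρ₀)/Δz = 9.81 × 9.834 × 10⁻³ / 33 = 2.9234 × 10⁻³ s⁻².
N = √(2.9234 × 10⁻³) = 0.054068 rad s⁻¹ ≈ 0.0541 rad s⁻¹.

0.0541 rad s⁻¹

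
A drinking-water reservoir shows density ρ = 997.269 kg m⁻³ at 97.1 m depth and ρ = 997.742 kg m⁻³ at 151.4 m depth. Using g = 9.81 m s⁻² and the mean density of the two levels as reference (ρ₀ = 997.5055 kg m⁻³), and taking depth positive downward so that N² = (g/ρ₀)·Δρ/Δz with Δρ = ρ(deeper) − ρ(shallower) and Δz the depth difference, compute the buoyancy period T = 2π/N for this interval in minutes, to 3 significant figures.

Δρ = 997.742 − 997.269 = 0.473 kg m⁻³ over Δz = 151.4 − 97.1 = 54.3 m.
N² = (9.81/997.5055) × (0.473/54.3) = 8.5667 × 10⁻⁵ s⁻².
N = √(8.5667 × 10⁻⁵) = 9.2556 × 10⁻³ rad s⁻¹, so T = 2π/N = 678.85 s = 11.314 min ≈ 11.3 min.

11.3 min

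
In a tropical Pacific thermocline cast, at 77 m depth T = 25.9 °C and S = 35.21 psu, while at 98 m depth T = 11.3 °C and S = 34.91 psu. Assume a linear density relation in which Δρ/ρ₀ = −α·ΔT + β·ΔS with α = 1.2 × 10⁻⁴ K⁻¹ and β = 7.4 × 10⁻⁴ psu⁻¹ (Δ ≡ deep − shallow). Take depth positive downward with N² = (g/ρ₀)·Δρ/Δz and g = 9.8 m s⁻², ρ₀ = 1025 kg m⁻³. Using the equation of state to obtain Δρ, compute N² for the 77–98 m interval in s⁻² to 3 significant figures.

ΔT = -14.6 K, ΔS = -0.30 psu (deep − shallow).
Δρ/ρ₀ = −αΔT + βΔS = 1.752 × 10⁻³ − 2.22 × 10⁻⁴ = 1.53 × 10⁻³, so Δρ ≈ 1.568 kg m⁻³.
N² = (g/ρ₀)·Δρ/Δz = g·(Δρ/ρ₀)/Δz = 9.8 × 1.53 × 10⁻³ / 21 = 7.1400 × 10⁻⁴ s⁻² ≈ 7.14 × 10⁻⁴ s⁻².

7.14 × 10⁻⁴ s⁻²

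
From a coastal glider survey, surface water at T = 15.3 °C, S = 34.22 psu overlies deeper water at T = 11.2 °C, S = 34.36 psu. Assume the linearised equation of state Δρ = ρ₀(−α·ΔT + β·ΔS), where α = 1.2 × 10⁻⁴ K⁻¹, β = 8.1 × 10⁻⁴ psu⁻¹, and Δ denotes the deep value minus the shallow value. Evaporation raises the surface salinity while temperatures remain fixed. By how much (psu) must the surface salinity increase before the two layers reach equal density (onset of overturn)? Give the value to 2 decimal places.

Neutral buoyancy requires −α(T_deep − T_surf) + β(S_deep − S_surf′) = 0.
S_surf′ = S_deep − (α/β)·ΔT = 34.36 − (1.2 × 10⁻⁴/8.1 × 10⁻⁴)·(-4.1) = 34.9674 psu.
Increase required: 34.9674 − 34.22 = 0.7474 psu.

0.75 psu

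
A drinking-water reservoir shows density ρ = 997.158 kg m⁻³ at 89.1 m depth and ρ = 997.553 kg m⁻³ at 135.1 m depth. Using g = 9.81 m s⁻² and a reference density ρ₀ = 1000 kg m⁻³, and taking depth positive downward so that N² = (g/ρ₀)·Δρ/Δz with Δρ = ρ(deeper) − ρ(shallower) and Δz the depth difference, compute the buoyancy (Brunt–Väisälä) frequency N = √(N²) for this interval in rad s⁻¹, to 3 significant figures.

9.18 × 10⁻³ rad s⁻¹

Δρ = 997.553 − 997.158 = 0.395 kg m⁻³ over Δz = 135.1 − 89.1 = 46 m.
N² = (9.81/1000) × (0.395/46) = 8.4238 × 10⁻⁵ s⁻².
N = √(8.4238 × 10⁻⁵) = 9.1781 × 10⁻³ rad s⁻¹ ≈ 9.18 × 10⁻³ rad s⁻¹.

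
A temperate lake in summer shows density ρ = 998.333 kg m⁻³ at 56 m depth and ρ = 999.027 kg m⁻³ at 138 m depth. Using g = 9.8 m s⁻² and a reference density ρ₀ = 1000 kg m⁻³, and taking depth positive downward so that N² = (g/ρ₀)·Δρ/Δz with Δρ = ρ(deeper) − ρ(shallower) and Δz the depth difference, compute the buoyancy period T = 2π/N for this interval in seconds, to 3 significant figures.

Δρ = 999.027 − 998.333 = 0.694 kg m⁻³ over Δz = 138 − 56 = 82 m.
N² = (9.8/1000) × (0.694/82) = 8.2941 × 10⁻⁵ s⁻².
N = √(8.2941 × 10⁻⁵) = 9.1072 × 10⁻³ rad s⁻¹, so T = 2π/N = 689.91 s ≈ 690 s.

690 s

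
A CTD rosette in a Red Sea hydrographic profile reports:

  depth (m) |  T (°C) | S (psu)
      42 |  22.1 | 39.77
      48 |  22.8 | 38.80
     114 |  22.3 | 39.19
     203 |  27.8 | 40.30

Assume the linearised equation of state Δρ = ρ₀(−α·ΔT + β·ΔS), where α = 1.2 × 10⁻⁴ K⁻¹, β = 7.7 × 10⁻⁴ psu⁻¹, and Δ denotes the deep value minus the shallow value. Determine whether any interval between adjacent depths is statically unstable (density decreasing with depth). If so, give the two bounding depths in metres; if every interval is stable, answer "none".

Evaluate Δρ/ρ₀ = −αΔT + βΔS across each adjacent pair:
  42–48 m: −αΔT+βΔS = −(1.2 × 10⁻⁴)(+0.7)+(7.7 × 10⁻⁴)(-0.97) = -8.3 × 10⁻⁴ → UNSTABLE
  48–114 m: −αΔT+βΔS = −(1.2 × 10⁻⁴)(-0.5)+(7.7 × 10⁻⁴)(+0.39) = 3.6 × 10⁻⁴ → stable
  114–203 m: −αΔT+βΔS = −(1.2 × 10⁻⁴)(+5.5)+(7.7 × 10⁻⁴)(+1.11) = 1.9 × 10⁻⁴ → stable
The 42–48 m interval has Δρ < 0: lighter water underlies denser water.

42–48 m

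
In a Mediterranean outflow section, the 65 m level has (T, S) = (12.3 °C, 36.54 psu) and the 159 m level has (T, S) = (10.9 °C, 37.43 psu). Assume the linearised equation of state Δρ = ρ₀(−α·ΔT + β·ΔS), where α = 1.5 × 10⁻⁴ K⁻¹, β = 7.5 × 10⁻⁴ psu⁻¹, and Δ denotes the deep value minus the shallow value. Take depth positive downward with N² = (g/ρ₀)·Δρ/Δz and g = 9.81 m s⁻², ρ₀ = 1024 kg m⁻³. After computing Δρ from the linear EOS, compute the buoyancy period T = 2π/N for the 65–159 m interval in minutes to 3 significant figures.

ΔT = -1.4 K, ΔS = +0.89 psu (deep − shallow).
Δρ/ρ₀ = −αΔT + βΔS = 2.10 × 10⁻⁴ + 6.675 × 10⁻⁴ = 8.775 × 10⁻⁴, so Δρ ≈ 0.8986 kg m⁻³.
N² = (g/ρ₀)·Δρ/Δz = g·(Δρ/ρ₀)/Δz = 9.81 × 8.775 × 10⁻⁴ / 94 = 9.1577 × 10⁻⁵ s⁻².
N = √(9.1577 × 10⁻⁵) = 9.5696 × 10⁻³ rad s⁻¹ → T = 2π/N = 656.58 s = 10.943 min ≈ 10.9 min.

10.9 min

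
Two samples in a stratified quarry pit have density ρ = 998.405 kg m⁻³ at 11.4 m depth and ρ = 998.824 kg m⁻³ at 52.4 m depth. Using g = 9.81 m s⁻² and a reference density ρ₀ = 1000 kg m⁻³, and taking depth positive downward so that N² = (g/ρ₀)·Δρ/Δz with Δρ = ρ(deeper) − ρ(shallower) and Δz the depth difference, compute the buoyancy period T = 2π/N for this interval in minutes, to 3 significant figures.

Δρ = 998.824 − 998.405 = 0.419 kg m⁻³ over Δz = 52.4 − 11.4 = 41 m.
N² = (9.81/1000) × (0.419/41) = 1.0025 × 10⁻⁴ s⁻².
N = √(1.0025 × 10⁻⁴) = 0.010012 rad s⁻¹, so T = 2π/N = 627.57 s = 10.460 min ≈ 10.5 min.
A positive N² confirms static stability across the interval.

10.5 min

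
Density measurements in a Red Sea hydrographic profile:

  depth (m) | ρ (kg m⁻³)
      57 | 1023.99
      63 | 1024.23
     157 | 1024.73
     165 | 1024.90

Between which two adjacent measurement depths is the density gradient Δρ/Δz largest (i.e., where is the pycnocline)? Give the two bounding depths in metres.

57–63 m

Compute the density gradient over each adjacent pair:
  57–63 m: Δρ/Δz = 0.24/6 = 0.040 kg m⁻⁴
  63–157 m: Δρ/Δz = 0.50/94 = 5.3 × 10⁻³ kg m⁻⁴
  157–165 m: Δρ/Δz = 0.17/8 = 0.021 kg m⁻⁴
The largest gradient is in the 57–63 m interval — the pycnocline.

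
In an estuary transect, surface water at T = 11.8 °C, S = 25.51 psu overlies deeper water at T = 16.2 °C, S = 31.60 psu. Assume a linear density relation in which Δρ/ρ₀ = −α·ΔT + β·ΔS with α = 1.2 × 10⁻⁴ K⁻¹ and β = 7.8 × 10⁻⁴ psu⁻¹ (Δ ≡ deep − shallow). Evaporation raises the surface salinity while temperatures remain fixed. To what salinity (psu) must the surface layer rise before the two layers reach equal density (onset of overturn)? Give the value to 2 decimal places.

30.92 psu

Neutral buoyancy requires −α(T_deep − T_surf) + β(S_deep − S_surf′) = 0.
S_surf′ = S_deep − (α/β)·ΔT = 31.60 − (1.2 × 10⁻⁴/7.8 × 10⁻⁴)·(+4.4) = 30.9231 psu.
Increase required: 30.9231 − 25.51 = 5.4131 psu.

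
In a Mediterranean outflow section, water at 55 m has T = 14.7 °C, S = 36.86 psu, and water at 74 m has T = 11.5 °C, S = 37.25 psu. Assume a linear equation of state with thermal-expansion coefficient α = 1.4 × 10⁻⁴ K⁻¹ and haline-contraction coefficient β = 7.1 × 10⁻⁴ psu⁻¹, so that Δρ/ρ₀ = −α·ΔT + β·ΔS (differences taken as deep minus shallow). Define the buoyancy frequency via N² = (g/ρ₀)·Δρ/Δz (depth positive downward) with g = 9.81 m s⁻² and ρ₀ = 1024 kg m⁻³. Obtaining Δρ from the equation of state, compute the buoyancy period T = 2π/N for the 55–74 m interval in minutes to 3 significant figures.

ΔT = -3.2 K, ΔS = +0.39 psu (deep − shallow).
Δρ/ρ₀ = −αΔT + βΔS = 4.48 × 10⁻⁴ + 2.769 × 10⁻⁴ = 7.249 × 10⁻⁴, so Δρ ≈ 0.7423 kg m⁻³.
N² = (g/ρ₀)·Δρ/Δz = g·(Δρ/ρ₀)/Δz = 9.81 × 7.249 × 10⁻⁴ / 19 = 3.7428 × 10⁻⁴ s⁻².
N = √(3.7428 × 10⁻⁴) = 0.019346 rad s⁻¹ → T = 2π/N = 324.78 s = 5.4130 min ≈ 5.41 min.

5.41 min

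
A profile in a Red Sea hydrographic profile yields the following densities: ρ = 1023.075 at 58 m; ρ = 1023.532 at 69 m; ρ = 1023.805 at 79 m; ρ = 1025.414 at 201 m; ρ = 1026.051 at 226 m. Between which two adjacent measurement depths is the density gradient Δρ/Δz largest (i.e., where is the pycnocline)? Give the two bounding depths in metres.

58–69 m

Compute the density gradient over each adjacent pair:
  58–69 m: Δρ/Δz = 0.457/11 = 0.042 kg m⁻⁴
  69–79 m: Δρ/Δz = 0.273/10 = 0.027 kg m⁻⁴
  79–201 m: Δρ/Δz = 1.609/122 = 0.013 kg m⁻⁴
  201–226 m: Δρ/Δz = 0.637/25 = 0.025 kg m⁻⁴
The largest gradient is in the 58–69 m interval — the pycnocline.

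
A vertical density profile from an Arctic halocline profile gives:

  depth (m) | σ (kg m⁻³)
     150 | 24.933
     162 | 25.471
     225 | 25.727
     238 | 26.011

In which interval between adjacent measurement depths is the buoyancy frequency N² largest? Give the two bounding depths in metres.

Compute the density gradient over each adjacent pair:
  150–162 m: Δρ/Δz = 0.538/12 = 0.045 kg m⁻⁴
  162–225 m: Δρ/Δz = 0.256/63 = 4.1 × 10⁻³ kg m⁻⁴
  225–238 m: Δρ/Δz = 0.284/13 = 0.022 kg m⁻⁴
The largest gradient is in the 150–162 m interval — the pycnocline.

150–162 m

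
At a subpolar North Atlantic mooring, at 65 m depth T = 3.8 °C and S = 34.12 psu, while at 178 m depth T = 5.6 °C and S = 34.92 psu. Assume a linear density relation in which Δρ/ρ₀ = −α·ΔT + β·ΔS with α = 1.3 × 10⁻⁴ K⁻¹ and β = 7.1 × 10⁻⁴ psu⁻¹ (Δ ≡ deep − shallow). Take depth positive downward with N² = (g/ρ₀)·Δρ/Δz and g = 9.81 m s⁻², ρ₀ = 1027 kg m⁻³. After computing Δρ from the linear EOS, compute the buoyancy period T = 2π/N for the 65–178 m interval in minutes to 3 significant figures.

ΔT = +1.8 K, ΔS = +0.80 psu (deep − shallow).
Δρ/ρ₀ = −αΔT + βΔS = -2.34 × 10⁻⁴ + 5.68 × 10⁻⁴ = 3.34 × 10⁻⁴, so Δρ ≈ 0.3430 kg m⁻³.
N² = (g/ρ₀)·Δρ/Δz = g·(Δρ/ρ₀)/Δz = 9.81 × 3.34 × 10⁻⁴ / 113 = 2.8996 × 10⁻⁵ s⁻².
N = √(2.8996 × 10⁻⁵) = 5.3848 × 10⁻³ rad s⁻¹ → T = 2π/N = 1.1668 × 10³ s = 19.447 min ≈ 19.4 min.

19.4 min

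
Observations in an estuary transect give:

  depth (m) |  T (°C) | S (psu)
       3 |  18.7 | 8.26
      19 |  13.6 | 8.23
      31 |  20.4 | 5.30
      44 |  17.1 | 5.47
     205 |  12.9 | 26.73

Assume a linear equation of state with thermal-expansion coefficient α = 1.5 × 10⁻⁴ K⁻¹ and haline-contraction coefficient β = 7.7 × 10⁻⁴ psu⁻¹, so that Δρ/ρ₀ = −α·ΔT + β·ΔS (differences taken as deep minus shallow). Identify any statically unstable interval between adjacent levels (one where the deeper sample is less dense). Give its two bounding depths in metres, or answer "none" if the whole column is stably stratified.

Evaluate Δρ/ρ₀ = −αΔT + βΔS across each adjacent pair:
  3–19 m: −αΔT+βΔS = −(1.5 × 10⁻⁴)(-5.1)+(7.7 × 10⁻⁴)(-0.03) = 7.4 × 10⁻⁴ → stable
  19–31 m: −αΔT+βΔS = −(1.5 × 10⁻⁴)(+6.8)+(7.7 × 10⁻⁴)(-2.93) = -3.3 × 10⁻³ → UNSTABLE
  31–44 m: −αΔT+βΔS = −(1.5 × 10⁻⁴)(-3.3)+(7.7 × 10⁻⁴)(+0.17) = 6.3 × 10⁻⁴ → stable
  44–205 m: −αΔT+βΔS = −(1.5 × 10⁻⁴)(-4.2)+(7.7 × 10⁻⁴)(+21.26) = 0.017 → stable
The 19–31 m interval has Δρ < 0: lighter water underlies denser water.

19–31 m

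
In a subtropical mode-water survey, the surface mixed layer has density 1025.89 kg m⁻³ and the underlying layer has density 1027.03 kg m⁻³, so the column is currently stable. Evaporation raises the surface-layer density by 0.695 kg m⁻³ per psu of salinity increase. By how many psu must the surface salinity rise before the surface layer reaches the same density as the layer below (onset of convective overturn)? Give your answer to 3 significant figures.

Density deficit of the surface layer: 1027.03 − 1025.89 = 1.14 kg m⁻³.
Required change = 1.14 / 0.695 = 1.64 psu.

1.64 psu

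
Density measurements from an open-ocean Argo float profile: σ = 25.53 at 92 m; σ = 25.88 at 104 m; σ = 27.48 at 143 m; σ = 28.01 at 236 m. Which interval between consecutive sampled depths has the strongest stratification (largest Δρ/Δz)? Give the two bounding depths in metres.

Compute the density gradient over each adjacent pair:
  92–104 m: Δρ/Δz = 0.35/12 = 0.029 kg m⁻⁴
  104–143 m: Δρ/Δz = 1.60/39 = 0.041 kg m⁻⁴
  143–236 m: Δρ/Δz = 0.53/93 = 5.7 × 10⁻³ kg m⁻⁴
The largest gradient is in the 104–143 m interval — the pycnocline.

104–143 m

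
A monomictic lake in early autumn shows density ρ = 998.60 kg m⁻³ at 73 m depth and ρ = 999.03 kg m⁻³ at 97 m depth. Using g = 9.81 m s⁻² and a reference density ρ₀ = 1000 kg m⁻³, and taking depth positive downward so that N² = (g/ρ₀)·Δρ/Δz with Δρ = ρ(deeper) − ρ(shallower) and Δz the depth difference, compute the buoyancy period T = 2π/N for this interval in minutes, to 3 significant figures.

7.90 min

Δρ = 999.03 − 998.60 = 0.43 kg m⁻³ over Δz = 97 − 73 = 24 m.
N² = (9.81/1000) × (0.43/24) = 1.7576 × 10⁻⁴ s⁻².
N = √(1.7576 × 10⁻⁴) = 0.013257 rad s⁻¹, so T = 2π/N = 473.95 s = 7.8992 min ≈ 7.90 min.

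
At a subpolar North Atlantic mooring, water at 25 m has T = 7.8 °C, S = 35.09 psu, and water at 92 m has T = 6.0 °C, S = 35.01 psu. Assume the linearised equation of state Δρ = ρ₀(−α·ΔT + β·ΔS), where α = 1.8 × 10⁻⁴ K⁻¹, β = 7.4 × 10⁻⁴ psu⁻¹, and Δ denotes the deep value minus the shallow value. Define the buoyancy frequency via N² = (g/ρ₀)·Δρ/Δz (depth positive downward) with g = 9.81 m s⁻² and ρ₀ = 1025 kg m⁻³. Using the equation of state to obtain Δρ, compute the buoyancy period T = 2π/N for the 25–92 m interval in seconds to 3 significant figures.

ΔT = -1.8 K, ΔS = -0.08 psu (deep − shallow).
Δρ/ρ₀ = −αΔT + βΔS = 3.24 × 10⁻⁴ − 5.92 × 10⁻⁵ = 2.648 × 10⁻⁴, so Δρ ≈ 0.2714 kg m⁻³.
N² = (g/ρ₀)·Δρ/Δz = g·(Δρ/ρ₀)/Δz = 9.81 × 2.648 × 10⁻⁴ / 67 = 3.8771 × 10⁻⁵ s⁻².
N = √(3.8771 × 10⁻⁵) = 6.2266 × 10⁻³ rad s⁻¹ → T = 2π/N = 1.0091 × 10³ s ≈ 1.01 × 10³ s.

1.01 × 10³ s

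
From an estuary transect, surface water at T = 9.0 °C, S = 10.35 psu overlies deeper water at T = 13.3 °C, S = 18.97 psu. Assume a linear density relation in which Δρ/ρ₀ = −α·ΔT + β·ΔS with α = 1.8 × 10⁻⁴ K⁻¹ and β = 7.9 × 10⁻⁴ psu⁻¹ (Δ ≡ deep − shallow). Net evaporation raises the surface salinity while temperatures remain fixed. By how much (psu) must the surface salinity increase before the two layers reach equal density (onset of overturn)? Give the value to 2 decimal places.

Neutral buoyancy requires −α(T_deep − T_surf) + β(S_deep − S_surf′) = 0.
S_surf′ = S_deep − (α/β)·ΔT = 18.97 − (1.8 × 10⁻⁴/7.9 × 10⁻⁴)·(+4.3) = 17.9903 psu.
Increase required: 17.9903 − 10.35 = 7.6403 psu.

7.64 psu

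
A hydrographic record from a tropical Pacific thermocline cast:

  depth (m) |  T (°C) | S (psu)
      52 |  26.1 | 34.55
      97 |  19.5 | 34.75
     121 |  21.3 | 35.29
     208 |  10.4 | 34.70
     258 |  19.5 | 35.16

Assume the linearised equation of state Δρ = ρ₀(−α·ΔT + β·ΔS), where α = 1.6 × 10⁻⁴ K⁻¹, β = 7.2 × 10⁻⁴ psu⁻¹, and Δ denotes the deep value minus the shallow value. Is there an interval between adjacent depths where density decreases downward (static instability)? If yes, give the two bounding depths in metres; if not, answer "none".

Evaluate Δρ/ρ₀ = −αΔT + βΔS across each adjacent pair:
  52–97 m: −αΔT+βΔS = −(1.6 × 10⁻⁴)(-6.6)+(7.2 × 10⁻⁴)(+0.20) = 1.2 × 10⁻³ → stable
  97–121 m: −αΔT+βΔS = −(1.6 × 10⁻⁴)(+1.8)+(7.2 × 10⁻⁴)(+0.54) = 1.0 × 10⁻⁴ → stable
  121–208 m: −αΔT+βΔS = −(1.6 × 10⁻⁴)(-10.9)+(7.2 × 10⁻⁴)(-0.59) = 1.3 × 10⁻³ → stable
  208–258 m: −αΔT+βΔS = −(1.6 × 10⁻⁴)(+9.1)+(7.2 × 10⁻⁴)(+0.46) = -1.1 × 10⁻³ → UNSTABLE
The 208–258 m interval has Δρ < 0: lighter water underlies denser water.

208–258 m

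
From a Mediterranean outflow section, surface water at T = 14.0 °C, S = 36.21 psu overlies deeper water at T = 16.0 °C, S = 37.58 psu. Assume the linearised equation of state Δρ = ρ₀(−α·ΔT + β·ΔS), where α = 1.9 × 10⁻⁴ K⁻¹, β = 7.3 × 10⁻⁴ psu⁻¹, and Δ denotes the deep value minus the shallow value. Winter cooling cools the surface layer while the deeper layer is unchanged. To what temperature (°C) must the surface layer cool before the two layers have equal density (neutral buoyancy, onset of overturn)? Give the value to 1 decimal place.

10.7 °C

Neutral buoyancy requires Δρ = 0, i.e. −α(T_deep − T_surf′) + β(S_deep − S_surf) = 0.
T_surf′ = T_deep − (β/α)·ΔS = 16.0 − (7.3 × 10⁻⁴/1.9 × 10⁻⁴)·(+1.37) = 10.736 °C.
Cooling required: 14.0 − (10.736) = 3.264 °C.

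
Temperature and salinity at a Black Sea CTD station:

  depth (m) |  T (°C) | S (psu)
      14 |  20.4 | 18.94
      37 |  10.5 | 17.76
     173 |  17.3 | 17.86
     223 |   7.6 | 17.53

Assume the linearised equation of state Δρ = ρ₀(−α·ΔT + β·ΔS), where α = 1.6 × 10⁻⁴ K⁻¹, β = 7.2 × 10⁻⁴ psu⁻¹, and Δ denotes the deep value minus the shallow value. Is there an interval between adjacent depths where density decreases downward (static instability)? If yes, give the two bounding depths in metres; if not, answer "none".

Evaluate Δρ/ρ₀ = −αΔT + βΔS across each adjacent pair:
  14–37 m: −αΔT+βΔS = −(1.6 × 10⁻⁴)(-9.9)+(7.2 × 10⁻⁴)(-1.18) = 7.3 × 10⁻⁴ → stable
  37–173 m: −αΔT+βΔS = −(1.6 × 10⁻⁴)(+6.8)+(7.2 × 10⁻⁴)(+0.10) = -1.0 × 10⁻³ → UNSTABLE
  173–223 m: −αΔT+βΔS = −(1.6 × 10⁻⁴)(-9.7)+(7.2 × 10⁻⁴)(-0.33) = 1.3 × 10⁻³ → stable
The 37–173 m interval has Δρ < 0: lighter water underlies denser water.

37–173 m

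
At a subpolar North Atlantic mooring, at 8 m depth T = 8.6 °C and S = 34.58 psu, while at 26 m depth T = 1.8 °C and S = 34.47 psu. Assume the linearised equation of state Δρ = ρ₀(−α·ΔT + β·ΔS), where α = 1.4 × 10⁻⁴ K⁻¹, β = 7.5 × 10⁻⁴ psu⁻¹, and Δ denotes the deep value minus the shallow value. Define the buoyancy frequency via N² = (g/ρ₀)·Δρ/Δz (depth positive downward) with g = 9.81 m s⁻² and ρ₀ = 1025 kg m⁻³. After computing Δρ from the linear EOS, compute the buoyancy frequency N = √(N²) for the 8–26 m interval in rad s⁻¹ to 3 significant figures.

0.0218 rad s⁻¹

ΔT = -6.8 K, ΔS = -0.11 psu (deep − shallow).
Δρ/ρ₀ = −αΔT + βΔS = 9.52 × 10⁻⁴ − 8.25 × 10⁻⁵ = 8.695 × 10⁻⁴, so Δρ ≈ 0.8912 kg m⁻³.
N² = (g/ρ₀)·Δρ/Δz = g·(Δρ/ρ₀)/Δz = 9.81 × 8.695 × 10⁻⁴ / 18 = 4.7388 × 10⁻⁴ s⁻².
N = √(4.7388 × 10⁻⁴) = 0.021769 rad s⁻¹ ≈ 0.0218 rad s⁻¹.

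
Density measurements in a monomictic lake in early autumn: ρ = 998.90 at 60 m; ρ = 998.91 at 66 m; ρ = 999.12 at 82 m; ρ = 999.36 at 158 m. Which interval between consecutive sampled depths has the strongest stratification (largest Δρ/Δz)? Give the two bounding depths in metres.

Compute the density gradient over each adjacent pair:
  60–66 m: Δρ/Δz = 0.01/6 = 1.7 × 10⁻³ kg m⁻⁴
  66–82 m: Δρ/Δz = 0.21/16 = 0.013 kg m⁻⁴
  82–158 m: Δρ/Δz = 0.24/76 = 3.2 × 10⁻³ kg m⁻⁴
The largest gradient is in the 66–82 m interval — the pycnocline.

66–82 m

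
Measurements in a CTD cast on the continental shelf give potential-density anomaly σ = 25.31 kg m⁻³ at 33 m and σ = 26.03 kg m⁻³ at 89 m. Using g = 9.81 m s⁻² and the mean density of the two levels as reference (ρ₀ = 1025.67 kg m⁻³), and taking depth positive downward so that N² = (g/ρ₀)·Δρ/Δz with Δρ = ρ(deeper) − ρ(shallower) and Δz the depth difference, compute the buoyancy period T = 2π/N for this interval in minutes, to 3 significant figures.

Δρ = 1026.03 − 1025.31 = 0.72 kg m⁻³ over Δz = 89 − 33 = 56 m.
N² = (9.81/1025.67) × (0.72/56) = 1.2297 × 10⁻⁴ s⁻².
N = √(1.2297 × 10⁻⁴) = 0.011089 rad s⁻¹, so T = 2π/N = 566.61 s = 9.4435 min ≈ 9.44 min.

9.44 min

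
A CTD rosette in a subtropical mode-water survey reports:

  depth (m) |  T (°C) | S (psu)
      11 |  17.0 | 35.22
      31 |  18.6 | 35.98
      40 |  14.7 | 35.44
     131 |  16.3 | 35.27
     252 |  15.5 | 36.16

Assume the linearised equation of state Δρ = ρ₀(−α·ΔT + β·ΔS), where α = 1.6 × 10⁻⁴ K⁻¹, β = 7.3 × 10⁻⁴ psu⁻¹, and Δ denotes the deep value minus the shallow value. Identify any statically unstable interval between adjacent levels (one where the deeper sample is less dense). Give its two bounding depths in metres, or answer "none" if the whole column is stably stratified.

40–131 m

Evaluate Δρ/ρ₀ = −αΔT + βΔS across each adjacent pair:
  11–31 m: −αΔT+βΔS = −(1.6 × 10⁻⁴)(+1.6)+(7.3 × 10⁻⁴)(+0.76) = 3.0 × 10⁻⁴ → stable
  31–40 m: −αΔT+βΔS = −(1.6 × 10⁻⁴)(-3.9)+(7.3 × 10⁻⁴)(-0.54) = 2.3 × 10⁻⁴ → stable
  40–131 m: −αΔT+βΔS = −(1.6 × 10⁻⁴)(+1.6)+(7.3 × 10⁻⁴)(-0.17) = -3.8 × 10⁻⁴ → UNSTABLE
  131–252 m: −αΔT+βΔS = −(1.6 × 10⁻⁴)(-0.8)+(7.3 × 10⁻⁴)(+0.89) = 7.8 × 10⁻⁴ → stable
The 40–131 m interval has Δρ < 0: lighter water underlies denser water.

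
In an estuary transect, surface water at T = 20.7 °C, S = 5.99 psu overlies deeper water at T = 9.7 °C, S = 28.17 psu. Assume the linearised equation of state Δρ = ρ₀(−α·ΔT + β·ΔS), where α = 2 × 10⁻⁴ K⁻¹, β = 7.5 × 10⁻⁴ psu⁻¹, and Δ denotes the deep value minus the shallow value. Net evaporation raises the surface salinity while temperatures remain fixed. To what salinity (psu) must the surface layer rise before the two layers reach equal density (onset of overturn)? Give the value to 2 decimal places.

Neutral buoyancy requires −α(T_deep − T_surf) + β(S_deep − S_surf′) = 0.
S_surf′ = S_deep − (α/β)·ΔT = 28.17 − (2 × 10⁻⁴/7.5 × 10⁻⁴)·(-11.0) = 31.1033 psu.
Increase required: 31.1033 − 5.99 = 25.1133 psu.

31.10 psu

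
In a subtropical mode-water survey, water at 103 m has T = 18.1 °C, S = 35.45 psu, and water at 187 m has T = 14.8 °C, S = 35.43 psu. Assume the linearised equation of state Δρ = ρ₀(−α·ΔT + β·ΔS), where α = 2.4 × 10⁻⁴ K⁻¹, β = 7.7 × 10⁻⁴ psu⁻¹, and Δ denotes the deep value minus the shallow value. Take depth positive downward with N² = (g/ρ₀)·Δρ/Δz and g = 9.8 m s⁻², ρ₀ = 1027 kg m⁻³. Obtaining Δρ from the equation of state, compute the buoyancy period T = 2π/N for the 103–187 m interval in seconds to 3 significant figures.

660 s

ΔT = -3.3 K, ΔS = -0.02 psu (deep − shallow).
Δρ/ρ₀ = −αΔT + βΔS = 7.92 × 10⁻⁴ − 1.54 × 10⁻⁵ = 7.766 × 10⁻⁴, so Δρ ≈ 0.7976 kg m⁻³.
N² = (g/ρ₀)·Δρ/Δz = g·(Δρ/ρ₀)/Δz = 9.8 × 7.766 × 10⁻⁴ / 84 = 9.0603 × 10⁻⁵ s⁻².
N = √(9.0603 × 10⁻⁵) = 9.5186 × 10⁻³ rad s⁻¹ → T = 2π/N = 660.10 s ≈ 660 s.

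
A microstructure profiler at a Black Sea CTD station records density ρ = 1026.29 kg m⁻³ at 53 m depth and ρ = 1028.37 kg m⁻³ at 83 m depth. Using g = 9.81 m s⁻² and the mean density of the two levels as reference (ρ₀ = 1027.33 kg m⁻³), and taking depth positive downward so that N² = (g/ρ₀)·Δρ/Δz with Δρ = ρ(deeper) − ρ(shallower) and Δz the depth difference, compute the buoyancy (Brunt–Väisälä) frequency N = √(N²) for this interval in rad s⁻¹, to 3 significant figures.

Δρ = 1028.37 − 1026.29 = 2.08 kg m⁻³ over Δz = 83 − 53 = 30 m.
N² = (9.81/1027.33) × (2.08/30) = 6.6207 × 10⁻⁴ s⁻².
N = √(6.6207 × 10⁻⁴) = 0.025731 rad s⁻¹ ≈ 0.0257 rad s⁻¹.

0.0257 rad s⁻¹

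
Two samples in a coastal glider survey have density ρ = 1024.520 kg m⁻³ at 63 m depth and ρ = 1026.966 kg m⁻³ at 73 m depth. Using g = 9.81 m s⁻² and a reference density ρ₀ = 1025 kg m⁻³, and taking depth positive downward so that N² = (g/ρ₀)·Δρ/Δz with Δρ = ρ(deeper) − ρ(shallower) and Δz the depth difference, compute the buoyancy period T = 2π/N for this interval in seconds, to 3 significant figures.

130 s

Δρ = 1026.966 − 1024.520 = 2.446 kg m⁻³ over Δz = 73 − 63 = 10 m.
N² = (9.81/1025) × (2.446/10) = 2.3410 × 10⁻³ s⁻².
N = √(2.3410 × 10⁻³) = 0.048384 rad s⁻¹, so T = 2π/N = 129.86 s ≈ 130 s.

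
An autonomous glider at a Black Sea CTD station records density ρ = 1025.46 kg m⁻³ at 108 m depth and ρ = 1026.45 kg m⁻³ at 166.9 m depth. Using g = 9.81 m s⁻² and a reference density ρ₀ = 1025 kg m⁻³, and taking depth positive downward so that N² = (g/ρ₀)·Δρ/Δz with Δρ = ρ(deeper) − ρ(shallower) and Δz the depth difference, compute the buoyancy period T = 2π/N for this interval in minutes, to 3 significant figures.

Δρ = 1026.45 − 1025.46 = 0.99 kg m⁻³ over Δz = 166.9 − 108 = 58.9 m.
N² = (9.81/1025) × (0.99/58.9) = 1.6087 × 10⁻⁴ s⁻².
N = √(1.6087 × 10⁻⁴) = 0.012683 rad s⁻¹, so T = 2π/N = 495.40 s = 8.2567 min ≈ 8.26 min.

8.26 min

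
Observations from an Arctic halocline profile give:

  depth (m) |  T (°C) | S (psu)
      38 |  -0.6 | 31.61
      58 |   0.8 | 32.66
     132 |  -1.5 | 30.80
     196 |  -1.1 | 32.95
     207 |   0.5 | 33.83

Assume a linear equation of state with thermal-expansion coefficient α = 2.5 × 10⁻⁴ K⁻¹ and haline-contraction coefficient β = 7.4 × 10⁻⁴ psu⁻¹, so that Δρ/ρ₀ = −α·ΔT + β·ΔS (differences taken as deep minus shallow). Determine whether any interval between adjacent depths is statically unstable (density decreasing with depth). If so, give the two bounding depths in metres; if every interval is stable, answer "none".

58–132 m

Evaluate Δρ/ρ₀ = −αΔT + βΔS across each adjacent pair:
  38–58 m: −αΔT+βΔS = −(2.5 × 10⁻⁴)(+1.4)+(7.4 × 10⁻⁴)(+1.05) = 4.3 × 10⁻⁴ → stable
  58–132 m: −αΔT+βΔS = −(2.5 × 10⁻⁴)(-2.3)+(7.4 × 10⁻⁴)(-1.86) = -8.0 × 10⁻⁴ → UNSTABLE
  132–196 m: −αΔT+βΔS = −(2.5 × 10⁻⁴)(+0.4)+(7.4 × 10⁻⁴)(+2.15) = 1.5 × 10⁻³ → stable
  196–207 m: −αΔT+βΔS = −(2.5 × 10⁻⁴)(+1.6)+(7.4 × 10⁻⁴)(+0.88) = 2.5 × 10⁻⁴ → stable
The 58–132 m interval has Δρ < 0: lighter water underlies denser water.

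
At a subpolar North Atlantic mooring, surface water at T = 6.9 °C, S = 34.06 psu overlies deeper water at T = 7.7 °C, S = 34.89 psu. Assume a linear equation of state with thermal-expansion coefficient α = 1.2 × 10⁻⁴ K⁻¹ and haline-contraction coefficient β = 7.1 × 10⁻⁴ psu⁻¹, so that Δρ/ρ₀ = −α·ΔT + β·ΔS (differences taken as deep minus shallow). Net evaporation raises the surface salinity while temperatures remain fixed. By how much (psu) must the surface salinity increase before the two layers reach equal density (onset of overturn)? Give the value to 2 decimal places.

0.69 psu

Neutral buoyancy requires −α(T_deep − T_surf) + β(S_deep − S_surf′) = 0.
S_surf′ = S_deep − (α/β)·ΔT = 34.89 − (1.2 × 10⁻⁴/7.1 × 10⁻⁴)·(+0.8) = 34.7548 psu.
Increase required: 34.7548 − 34.06 = 0.6948 psu.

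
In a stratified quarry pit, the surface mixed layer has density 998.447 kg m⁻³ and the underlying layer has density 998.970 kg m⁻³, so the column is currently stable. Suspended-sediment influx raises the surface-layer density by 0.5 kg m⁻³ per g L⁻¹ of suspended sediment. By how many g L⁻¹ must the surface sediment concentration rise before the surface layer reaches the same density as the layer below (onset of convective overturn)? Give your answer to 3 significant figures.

1.05 g L⁻¹

Density deficit of the surface layer: 998.970 − 998.447 = 0.523 kg m⁻³.
Required change = 0.523 / 0.5 = 1.05 g L⁻¹.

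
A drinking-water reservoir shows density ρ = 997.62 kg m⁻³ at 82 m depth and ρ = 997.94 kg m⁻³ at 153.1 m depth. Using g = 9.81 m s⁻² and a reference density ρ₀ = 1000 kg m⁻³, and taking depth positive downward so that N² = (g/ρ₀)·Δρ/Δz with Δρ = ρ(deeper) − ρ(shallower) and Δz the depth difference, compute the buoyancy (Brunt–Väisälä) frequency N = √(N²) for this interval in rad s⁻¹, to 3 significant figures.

6.64 × 10⁻³ rad s⁻¹

Δρ = 997.94 − 997.62 = 0.32 kg m⁻³ over Δz = 153.1 − 82 = 71.1 m.
N² = (9.81/1000) × (0.32/71.1) = 4.4152 × 10⁻⁵ s⁻².
N = √(4.4152 × 10⁻⁵) = 6.6447 × 10⁻³ rad s⁻¹ ≈ 6.64 × 10⁻³ rad s⁻¹.
Since Δρ > 0 the layer is stably stratified.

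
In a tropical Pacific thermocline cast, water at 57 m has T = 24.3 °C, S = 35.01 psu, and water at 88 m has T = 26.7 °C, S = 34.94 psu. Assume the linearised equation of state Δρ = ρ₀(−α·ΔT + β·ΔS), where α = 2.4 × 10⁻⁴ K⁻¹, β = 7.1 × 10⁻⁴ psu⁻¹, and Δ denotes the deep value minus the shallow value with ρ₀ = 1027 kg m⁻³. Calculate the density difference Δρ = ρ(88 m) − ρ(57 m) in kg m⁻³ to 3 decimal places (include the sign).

-0.643 kg m⁻³

ΔT = +2.4 K, ΔS = -0.07 psu (deep − shallow).
Δρ/ρ₀ = −(2.4 × 10⁻⁴)(+2.4) + (7.1 × 10⁻⁴)(-0.07) = -6.257 × 10⁻⁴.
Δρ = 1027 × (-6.257 × 10⁻⁴) = -0.643 kg m⁻³.
Negative Δρ: lighter below, statically unstable.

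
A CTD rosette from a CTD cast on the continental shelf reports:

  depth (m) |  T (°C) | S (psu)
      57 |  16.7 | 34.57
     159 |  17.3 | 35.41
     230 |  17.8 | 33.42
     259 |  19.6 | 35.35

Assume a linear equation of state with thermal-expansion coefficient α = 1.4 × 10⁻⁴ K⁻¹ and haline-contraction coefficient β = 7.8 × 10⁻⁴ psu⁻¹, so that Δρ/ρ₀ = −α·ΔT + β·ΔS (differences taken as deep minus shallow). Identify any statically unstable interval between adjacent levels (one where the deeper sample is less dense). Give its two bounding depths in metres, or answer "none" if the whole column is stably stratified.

Evaluate Δρ/ρ₀ = −αΔT + βΔS across each adjacent pair:
  57–159 m: −αΔT+βΔS = −(1.4 × 10⁻⁴)(+0.6)+(7.8 × 10⁻⁴)(+0.84) = 5.7 × 10⁻⁴ → stable
  159–230 m: −αΔT+βΔS = −(1.4 × 10⁻⁴)(+0.5)+(7.8 × 10⁻⁴)(-1.99) = -1.6 × 10⁻³ → UNSTABLE
  230–259 m: −αΔT+βΔS = −(1.4 × 10⁻⁴)(+1.8)+(7.8 × 10⁻⁴)(+1.93) = 1.3 × 10⁻³ → stable
The 159–230 m interval has Δρ < 0: lighter water underlies denser water.

159–230 m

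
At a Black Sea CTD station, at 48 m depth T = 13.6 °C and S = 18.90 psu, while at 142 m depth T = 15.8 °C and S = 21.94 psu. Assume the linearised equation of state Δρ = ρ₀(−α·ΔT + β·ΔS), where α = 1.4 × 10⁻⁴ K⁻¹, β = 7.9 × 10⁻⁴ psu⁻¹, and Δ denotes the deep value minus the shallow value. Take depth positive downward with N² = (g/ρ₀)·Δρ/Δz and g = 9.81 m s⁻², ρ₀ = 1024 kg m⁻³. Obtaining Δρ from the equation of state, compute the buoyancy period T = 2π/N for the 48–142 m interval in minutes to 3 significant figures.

7.08 min

ΔT = +2.2 K, ΔS = +3.04 psu (deep − shallow).
Δρ/ρ₀ = −αΔT + βΔS = -3.08 × 10⁻⁴ + 2.4016 × 10⁻³ = 2.0936 × 10⁻³, so Δρ ≈ 2.144 kg m⁻³.
N² = (g/ρ₀)·Δρ/Δz = g·(Δρ/ρ₀)/Δz = 9.81 × 2.0936 × 10⁻³ / 94 = 2.1849 × 10⁻⁴ s⁻².
N = √(2.1849 × 10⁻⁴) = 0.014781 rad s⁻¹ → T = 2π/N = 425.09 s = 7.0848 min ≈ 7.08 min.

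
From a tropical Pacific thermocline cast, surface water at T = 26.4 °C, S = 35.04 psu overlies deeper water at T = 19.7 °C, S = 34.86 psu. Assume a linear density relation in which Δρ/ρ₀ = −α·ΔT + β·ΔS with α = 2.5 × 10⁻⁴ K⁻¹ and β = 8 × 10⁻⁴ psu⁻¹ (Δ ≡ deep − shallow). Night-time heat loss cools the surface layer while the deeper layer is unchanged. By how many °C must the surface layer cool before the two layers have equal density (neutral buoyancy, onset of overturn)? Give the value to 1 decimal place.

Neutral buoyancy requires Δρ = 0, i.e. −α(T_deep − T_surf′) + β(S_deep − S_surf) = 0.
T_surf′ = T_deep − (β/α)·ΔS = 19.7 − (8 × 10⁻⁴/2.5 × 10⁻⁴)·(-0.18) = 20.276 °C.
Cooling required: 26.4 − (20.276) = 6.124 °C.

6.1 °C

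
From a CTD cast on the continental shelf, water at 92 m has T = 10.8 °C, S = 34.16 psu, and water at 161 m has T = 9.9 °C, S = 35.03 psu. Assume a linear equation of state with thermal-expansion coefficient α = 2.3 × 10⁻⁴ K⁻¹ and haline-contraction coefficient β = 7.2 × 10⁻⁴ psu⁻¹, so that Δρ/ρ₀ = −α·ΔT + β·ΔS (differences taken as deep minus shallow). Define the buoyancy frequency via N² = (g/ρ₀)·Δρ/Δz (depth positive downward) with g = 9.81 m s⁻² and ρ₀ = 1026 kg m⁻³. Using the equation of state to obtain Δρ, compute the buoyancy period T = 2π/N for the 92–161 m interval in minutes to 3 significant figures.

9.62 min

ΔT = -0.9 K, ΔS = +0.87 psu (deep − shallow).
Δρ/ρ₀ = −αΔT + βΔS = 2.07 × 10⁻⁴ + 6.264 × 10⁻⁴ = 8.334 × 10⁻⁴, so Δρ ≈ 0.8551 kg m⁻³.
N² = (g/ρ₀)·Δρ/Δz = g·(Δρ/ρ₀)/Δz = 9.81 × 8.334 × 10⁻⁴ / 69 = 1.1849 × 10⁻⁴ s⁻².
N = √(1.1849 × 10⁻⁴) = 0.010885 rad s⁻¹ → T = 2π/N = 577.23 s = 9.6205 min ≈ 9.62 min.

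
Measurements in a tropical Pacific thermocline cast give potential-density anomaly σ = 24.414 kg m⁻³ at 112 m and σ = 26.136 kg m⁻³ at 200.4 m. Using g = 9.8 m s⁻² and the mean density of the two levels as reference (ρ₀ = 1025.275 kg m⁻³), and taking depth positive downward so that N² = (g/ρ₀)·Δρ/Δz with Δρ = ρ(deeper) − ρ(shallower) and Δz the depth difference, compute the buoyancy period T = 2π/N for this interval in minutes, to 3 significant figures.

Δρ = 1026.136 − 1024.414 = 1.722 kg m⁻³ over Δz = 200.4 − 112 = 88.4 m.
N² = (9.8/1025.275) × (1.722/88.4) = 1.8619 × 10⁻⁴ s⁻².
N = √(1.8619 × 10⁻⁴) = 0.013645 rad s⁻¹, so T = 2π/N = 460.48 s = 7.6747 min ≈ 7.67 min.

7.67 min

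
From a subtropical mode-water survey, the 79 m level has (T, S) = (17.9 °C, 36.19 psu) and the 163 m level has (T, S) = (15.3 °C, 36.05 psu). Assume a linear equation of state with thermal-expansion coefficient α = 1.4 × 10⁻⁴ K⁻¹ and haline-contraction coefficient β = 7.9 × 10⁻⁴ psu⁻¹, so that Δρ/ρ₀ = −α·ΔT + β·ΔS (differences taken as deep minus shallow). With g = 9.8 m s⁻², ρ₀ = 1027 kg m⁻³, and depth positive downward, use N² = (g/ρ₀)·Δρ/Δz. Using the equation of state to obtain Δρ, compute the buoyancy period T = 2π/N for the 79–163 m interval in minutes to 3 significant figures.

ΔT = -2.6 K, ΔS = -0.14 psu (deep − shallow).
Δρ/ρ₀ = −αΔT + βΔS = 3.64 × 10⁻⁴ − 1.106 × 10⁻⁴ = 2.534 × 10⁻⁴, so Δρ ≈ 0.2602 kg m⁻³.
N² = (g/ρ₀)·Δρ/Δz = g·(Δρ/ρ₀)/Δz = 9.8 × 2.534 × 10⁻⁴ / 84 = 2.9563 × 10⁻⁵ s⁻².
N = √(2.9563 × 10⁻⁵) = 5.4372 × 10⁻³ rad s⁻¹ → T = 2π/N = 1.1556 × 10³ s = 19.260 min ≈ 19.3 min.

19.3 min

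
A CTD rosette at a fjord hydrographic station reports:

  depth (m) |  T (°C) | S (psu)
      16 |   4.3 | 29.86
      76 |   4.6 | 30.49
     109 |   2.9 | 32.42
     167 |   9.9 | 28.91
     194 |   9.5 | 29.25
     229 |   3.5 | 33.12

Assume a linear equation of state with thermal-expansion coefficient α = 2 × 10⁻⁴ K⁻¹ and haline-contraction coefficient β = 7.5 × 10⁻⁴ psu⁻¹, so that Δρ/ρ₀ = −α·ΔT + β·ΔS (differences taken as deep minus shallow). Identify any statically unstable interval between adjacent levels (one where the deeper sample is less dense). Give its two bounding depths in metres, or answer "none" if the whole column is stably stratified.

Evaluate Δρ/ρ₀ = −αΔT + βΔS across each adjacent pair:
  16–76 m: −αΔT+βΔS = −(2 × 10⁻⁴)(+0.3)+(7.5 × 10⁻⁴)(+0.63) = 4.1 × 10⁻⁴ → stable
  76–109 m: −αΔT+βΔS = −(2 × 10⁻⁴)(-1.7)+(7.5 × 10⁻⁴)(+1.93) = 1.8 × 10⁻³ → stable
  109–167 m: −αΔT+βΔS = −(2 × 10⁻⁴)(+7.0)+(7.5 × 10⁻⁴)(-3.51) = -4.0 × 10⁻³ → UNSTABLE
  167–194 m: −αΔT+βΔS = −(2 × 10⁻⁴)(-0.4)+(7.5 × 10⁻⁴)(+0.34) = 3.4 × 10⁻⁴ → stable
  194–229 m: −αΔT+βΔS = −(2 × 10⁻⁴)(-6.0)+(7.5 × 10⁻⁴)(+3.87) = 4.1 × 10⁻³ → stable
The 109–167 m interval has Δρ < 0: lighter water underlies denser water.

109–167 m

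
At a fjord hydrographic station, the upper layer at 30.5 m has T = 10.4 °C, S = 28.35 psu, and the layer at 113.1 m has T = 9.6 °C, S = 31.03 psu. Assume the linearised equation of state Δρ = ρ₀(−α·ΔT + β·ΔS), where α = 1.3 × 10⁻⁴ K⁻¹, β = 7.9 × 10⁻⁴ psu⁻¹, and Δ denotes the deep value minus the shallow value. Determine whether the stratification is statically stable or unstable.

ΔT = 9.6 − 10.4 = -0.8 K and ΔS = 31.03 − 28.35 = +2.68 psu (deep − shallow).
−αΔT = 1.04 × 10⁻⁴; βΔS = 2.1172 × 10⁻³; sum Δρ/ρ₀ = 2.2212 × 10⁻³.
Δρ/ρ₀ > 0, so Δρ > 0: deeper water is denser → statically stable.

stable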